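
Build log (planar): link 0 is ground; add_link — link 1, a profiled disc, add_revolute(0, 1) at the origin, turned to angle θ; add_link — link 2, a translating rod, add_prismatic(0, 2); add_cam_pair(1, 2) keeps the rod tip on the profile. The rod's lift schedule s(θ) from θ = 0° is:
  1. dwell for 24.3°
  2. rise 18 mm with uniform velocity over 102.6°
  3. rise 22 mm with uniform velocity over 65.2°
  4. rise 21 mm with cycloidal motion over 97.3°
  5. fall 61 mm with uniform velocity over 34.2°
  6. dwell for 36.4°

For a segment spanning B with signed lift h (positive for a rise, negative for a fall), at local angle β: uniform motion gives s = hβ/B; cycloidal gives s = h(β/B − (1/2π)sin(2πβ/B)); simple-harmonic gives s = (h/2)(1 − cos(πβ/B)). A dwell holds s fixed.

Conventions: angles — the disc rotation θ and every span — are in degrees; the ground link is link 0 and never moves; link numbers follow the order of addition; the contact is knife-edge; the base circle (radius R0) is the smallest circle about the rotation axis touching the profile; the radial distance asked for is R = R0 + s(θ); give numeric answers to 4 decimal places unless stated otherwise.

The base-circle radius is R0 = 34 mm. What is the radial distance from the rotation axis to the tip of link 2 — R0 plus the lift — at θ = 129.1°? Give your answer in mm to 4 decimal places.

seg 1 [0°–24.3°] dwell: s stays 0.0000
seg 2 [24.3°–126.9°] uniform, h=18: full span → s += 18 → s = 18.0000
seg 3 [126.9°–192.1°] uniform, h=22: θ=129.1° here. β=2.2, B=65.2. 22·2.2/65.2 = 0.7423 → s = 18.7423
R = R0 + s = 34 + 18.7423 = 52.7423

52.7423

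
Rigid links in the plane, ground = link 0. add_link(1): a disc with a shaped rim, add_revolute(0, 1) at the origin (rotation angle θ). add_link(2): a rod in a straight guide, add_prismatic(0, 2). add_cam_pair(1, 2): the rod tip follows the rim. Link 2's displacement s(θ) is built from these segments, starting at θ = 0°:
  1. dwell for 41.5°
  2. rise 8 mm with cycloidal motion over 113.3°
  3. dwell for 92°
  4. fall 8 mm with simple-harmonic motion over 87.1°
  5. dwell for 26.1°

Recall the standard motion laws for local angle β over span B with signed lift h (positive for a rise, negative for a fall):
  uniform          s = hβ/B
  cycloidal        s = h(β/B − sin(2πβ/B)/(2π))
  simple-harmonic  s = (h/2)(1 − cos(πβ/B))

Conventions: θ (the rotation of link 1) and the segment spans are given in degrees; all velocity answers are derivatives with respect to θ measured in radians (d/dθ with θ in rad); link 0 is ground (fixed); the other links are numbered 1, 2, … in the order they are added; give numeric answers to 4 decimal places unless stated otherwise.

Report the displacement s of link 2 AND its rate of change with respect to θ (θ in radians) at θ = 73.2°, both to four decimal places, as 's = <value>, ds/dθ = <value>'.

segment 1 (0° to 41.5°, dwell): s unchanged at 0.0000
θ = 73.2° falls in segment 2 (41.5° to 154.8°, cycloidal, h = 8): β = 73.2 − 41.5 = 31.7°, B = 113.3°; Δs = 8·(0.2798 − sin(2π·0.2798)/(2π)) = 0.9873; s = 0.0000 + 0.9873 = 0.9873
velocity in seg [41.5°–154.8°] (cycloidal), θ in radians: β = 31.7° = 0.5533 rad, B = 113.3° = 1.9775 rad; ds/dθ = (h/B)(1 − cos(2πβ/B)) = (8/1.9775)(1 − cos(2π·0.2798)) = 4.798378 mm/rad

s = 0.9873, ds/dθ = 4.7984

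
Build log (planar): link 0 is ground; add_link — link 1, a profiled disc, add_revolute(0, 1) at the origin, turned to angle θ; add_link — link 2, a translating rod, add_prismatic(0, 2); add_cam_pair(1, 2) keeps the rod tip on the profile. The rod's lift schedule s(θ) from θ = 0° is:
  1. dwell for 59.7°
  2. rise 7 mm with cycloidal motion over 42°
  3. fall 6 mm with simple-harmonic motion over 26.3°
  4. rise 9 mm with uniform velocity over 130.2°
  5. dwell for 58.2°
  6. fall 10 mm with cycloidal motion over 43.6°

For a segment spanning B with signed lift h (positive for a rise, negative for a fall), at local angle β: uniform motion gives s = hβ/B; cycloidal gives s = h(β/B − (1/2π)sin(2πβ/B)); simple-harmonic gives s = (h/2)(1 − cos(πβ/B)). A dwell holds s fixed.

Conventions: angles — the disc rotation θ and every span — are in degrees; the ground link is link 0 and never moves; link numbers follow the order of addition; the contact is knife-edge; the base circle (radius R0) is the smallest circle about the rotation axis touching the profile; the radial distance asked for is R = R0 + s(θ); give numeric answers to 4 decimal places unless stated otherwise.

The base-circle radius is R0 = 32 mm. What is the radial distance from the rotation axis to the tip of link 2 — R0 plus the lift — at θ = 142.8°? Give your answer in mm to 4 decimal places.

seg 1 [0°–59.7°] dwell: s stays 0.0000
seg 2 [59.7°–101.7°] cycloidal, h=7: full span → s += 7 → s = 7.0000
seg 3 [101.7°–128°] simple-harmonic, h=-6: full span → s += -6 → s = 1.0000
seg 4 [128°–258.2°] uniform, h=9: θ=142.8° here. β=14.8, B=130.2. 9·14.8/130.2 = 1.0230 → s = 2.0230
R = R0 + s = 32 + 2.0230 = 34.0230

34.0230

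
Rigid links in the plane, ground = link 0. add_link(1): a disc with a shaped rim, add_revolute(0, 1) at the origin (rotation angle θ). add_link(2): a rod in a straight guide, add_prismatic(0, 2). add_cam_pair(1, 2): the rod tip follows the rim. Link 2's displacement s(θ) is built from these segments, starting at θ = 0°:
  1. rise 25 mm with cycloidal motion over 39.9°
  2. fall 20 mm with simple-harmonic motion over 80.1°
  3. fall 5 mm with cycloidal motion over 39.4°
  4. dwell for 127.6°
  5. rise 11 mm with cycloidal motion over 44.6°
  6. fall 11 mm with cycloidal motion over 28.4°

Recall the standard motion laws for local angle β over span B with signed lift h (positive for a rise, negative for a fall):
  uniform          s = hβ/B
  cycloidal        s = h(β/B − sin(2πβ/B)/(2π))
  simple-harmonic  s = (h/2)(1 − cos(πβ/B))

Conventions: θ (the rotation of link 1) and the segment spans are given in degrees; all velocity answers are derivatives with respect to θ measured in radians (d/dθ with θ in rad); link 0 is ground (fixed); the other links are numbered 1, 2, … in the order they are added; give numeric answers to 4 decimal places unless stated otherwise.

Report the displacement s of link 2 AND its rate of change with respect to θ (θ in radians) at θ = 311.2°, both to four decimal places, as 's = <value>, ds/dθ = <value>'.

segment 1 (0° to 39.9°, cycloidal, h = 25) is passed completely: s = 0.0000 + (25) = 25.0000
segment 2 (39.9° to 120°, simple-harmonic, h = -20) is passed completely: s = 25.0000 + (-20) = 5.0000
segment 3 (120° to 159.4°, cycloidal, h = -5) is passed completely: s = 5.0000 + (-5) = 0.0000
segment 4 (159.4° to 287°, dwell): s unchanged at 0.0000
θ = 311.2° falls in segment 5 (287° to 331.6°, cycloidal, h = 11): β = 311.2 − 287 = 24.2°, B = 44.6°; Δs = 11·(0.5426 − sin(2π·0.5426)/(2π)) = 6.4316; s = 0.0000 + 6.4316 = 6.4316
velocity in seg [287°–331.6°] (cycloidal), θ in radians: β = 24.2° = 0.4224 rad, B = 44.6° = 0.7784 rad; ds/dθ = (h/B)(1 − cos(2πβ/B)) = (11/0.7784)(1 − cos(2π·0.5426)) = 27.759278 mm/rad

s = 6.4316, ds/dθ = 27.7593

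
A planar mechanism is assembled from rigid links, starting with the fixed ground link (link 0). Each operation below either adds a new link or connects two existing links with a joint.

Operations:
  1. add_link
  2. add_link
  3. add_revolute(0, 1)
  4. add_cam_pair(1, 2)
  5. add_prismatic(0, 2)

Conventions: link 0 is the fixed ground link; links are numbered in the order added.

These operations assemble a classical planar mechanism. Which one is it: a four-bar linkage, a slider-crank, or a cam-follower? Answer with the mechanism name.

links: 3 (incl. ground); joints: 1 revolute, 1 prismatic, 1 higher (cam) pair, forming one closed loop
3 links, revolute + prismatic + higher pair in one loop → cam-follower

cam-follower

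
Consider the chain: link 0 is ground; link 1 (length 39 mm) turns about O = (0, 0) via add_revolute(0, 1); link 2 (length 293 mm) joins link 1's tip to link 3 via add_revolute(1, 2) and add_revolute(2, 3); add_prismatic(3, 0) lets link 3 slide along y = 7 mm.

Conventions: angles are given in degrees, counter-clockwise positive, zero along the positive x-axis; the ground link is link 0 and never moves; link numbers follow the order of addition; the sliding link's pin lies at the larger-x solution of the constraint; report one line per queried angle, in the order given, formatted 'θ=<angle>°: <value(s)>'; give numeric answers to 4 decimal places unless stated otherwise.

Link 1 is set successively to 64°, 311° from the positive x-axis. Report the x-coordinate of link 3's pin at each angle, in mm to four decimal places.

geometry: r = 39 mm, L = 293 mm, e = 7 mm
θ=64°: crank pin P = (r cos θ, r sin θ) = (17.096475, 35.052968)
θ=64°: h = r sin θ − e = 35.052968 − 7 = 28.052968
θ=64°: x = r cos θ + √(L² − h²) = 17.096475 + 291.653958 = 308.750432
θ=311°: crank pin P = (r cos θ, r sin θ) = (25.586302, -29.433674)
θ=311°: h = r sin θ − e = -29.433674 − 7 = -36.433674
θ=311°: x = r cos θ + √(L² − h²) = 25.586302 + 290.725966 = 316.312268

θ=64°: 308.7504
θ=311°: 316.3123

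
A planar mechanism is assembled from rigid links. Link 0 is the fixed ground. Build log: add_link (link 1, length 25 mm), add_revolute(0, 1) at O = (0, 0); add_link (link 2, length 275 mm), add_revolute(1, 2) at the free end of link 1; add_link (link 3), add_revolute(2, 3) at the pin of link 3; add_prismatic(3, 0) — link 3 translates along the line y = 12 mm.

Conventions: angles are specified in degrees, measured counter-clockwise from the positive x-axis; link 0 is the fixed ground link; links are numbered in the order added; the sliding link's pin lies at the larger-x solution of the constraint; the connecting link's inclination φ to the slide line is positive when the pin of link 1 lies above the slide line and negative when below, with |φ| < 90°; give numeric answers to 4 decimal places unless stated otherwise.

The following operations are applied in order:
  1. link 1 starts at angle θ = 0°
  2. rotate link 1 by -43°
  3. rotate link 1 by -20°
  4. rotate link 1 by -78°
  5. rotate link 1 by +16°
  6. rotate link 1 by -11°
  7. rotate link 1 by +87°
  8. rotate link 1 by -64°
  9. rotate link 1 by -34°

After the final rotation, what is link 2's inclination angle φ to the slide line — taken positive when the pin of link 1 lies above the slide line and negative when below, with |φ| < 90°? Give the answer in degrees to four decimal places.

geometry: r = 25 mm, L = 275 mm, e = 12 mm; θ starts at 0°
rotate link 1 by -43°: θ ← 0° -43° = -43°
rotate link 1 by -20°: θ ← -43° -20° = -63°
rotate link 1 by -78°: θ ← -63° -78° = -141°
rotate link 1 by +16°: θ ← -141° +16° = -125°
rotate link 1 by -11°: θ ← -125° -11° = -136°
rotate link 1 by +87°: θ ← -136° +87° = -49°
rotate link 1 by -64°: θ ← -49° -64° = -113°
rotate link 1 by -34°: θ ← -113° -34° = -147°
h = r sin θ − e = -13.615976 − 12 = -25.615976
sin φ = h / L = -25.615976 / 275 = -0.09314900
φ = arcsin(-0.09314900) = -5.344793°

-5.3448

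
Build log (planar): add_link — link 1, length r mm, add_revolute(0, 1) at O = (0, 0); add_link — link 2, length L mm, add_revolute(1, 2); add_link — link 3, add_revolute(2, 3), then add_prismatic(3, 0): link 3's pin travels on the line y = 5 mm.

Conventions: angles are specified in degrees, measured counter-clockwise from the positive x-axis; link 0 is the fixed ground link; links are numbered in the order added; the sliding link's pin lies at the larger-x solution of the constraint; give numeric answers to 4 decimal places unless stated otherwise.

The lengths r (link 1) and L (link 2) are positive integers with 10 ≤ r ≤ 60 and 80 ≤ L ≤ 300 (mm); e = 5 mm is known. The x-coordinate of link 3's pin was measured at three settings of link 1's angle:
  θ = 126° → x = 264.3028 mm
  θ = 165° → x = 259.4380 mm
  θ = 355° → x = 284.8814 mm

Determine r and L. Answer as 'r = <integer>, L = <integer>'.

constraint per measurement: (x − r cos θ)² + (r sin θ − e)² = L²
subtracting the θ₁ and θ₂ equations cancels the r² and L² terms:
r = (x₁² − x₂²) / (2[(x₁cos θ₁ + e sin θ₁) − (x₂cos θ₂ + e sin θ₂)]) = 13.0000 → r = 13
L² = (x₁ − r cos θ₁)² + (r sin θ₁ − e)² = 73983.9834 → L = 272.0000 → L = 272
check at θ₃=355°: x = 284.8814 (printed 284.8814) ✓

r = 13, L = 272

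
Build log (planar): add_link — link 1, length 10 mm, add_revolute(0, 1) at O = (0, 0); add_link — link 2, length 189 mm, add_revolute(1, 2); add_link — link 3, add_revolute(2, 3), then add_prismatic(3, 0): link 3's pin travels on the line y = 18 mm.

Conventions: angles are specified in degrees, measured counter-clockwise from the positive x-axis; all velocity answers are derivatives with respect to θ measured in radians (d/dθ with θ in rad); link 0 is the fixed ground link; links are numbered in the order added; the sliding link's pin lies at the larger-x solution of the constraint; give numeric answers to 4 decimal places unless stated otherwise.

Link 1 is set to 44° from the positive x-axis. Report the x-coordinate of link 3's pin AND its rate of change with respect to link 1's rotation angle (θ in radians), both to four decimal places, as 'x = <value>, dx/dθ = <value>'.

geometry: r = 10 mm, L = 189 mm, e = 18 mm
crank pin P = (r cos θ, r sin θ) = (7.193398, 6.946584)
h = r sin θ − e = 6.946584 − 18 = -11.053416
x = r cos θ + √(L² − h²) = 7.193398 + 188.676501 = 195.869899
dx/dθ = −r sin θ − h·r cos θ/√(L² − h²) (θ in radians; h = -11.053416) = -6.525166

x = 195.8699, dx/dθ = -6.5252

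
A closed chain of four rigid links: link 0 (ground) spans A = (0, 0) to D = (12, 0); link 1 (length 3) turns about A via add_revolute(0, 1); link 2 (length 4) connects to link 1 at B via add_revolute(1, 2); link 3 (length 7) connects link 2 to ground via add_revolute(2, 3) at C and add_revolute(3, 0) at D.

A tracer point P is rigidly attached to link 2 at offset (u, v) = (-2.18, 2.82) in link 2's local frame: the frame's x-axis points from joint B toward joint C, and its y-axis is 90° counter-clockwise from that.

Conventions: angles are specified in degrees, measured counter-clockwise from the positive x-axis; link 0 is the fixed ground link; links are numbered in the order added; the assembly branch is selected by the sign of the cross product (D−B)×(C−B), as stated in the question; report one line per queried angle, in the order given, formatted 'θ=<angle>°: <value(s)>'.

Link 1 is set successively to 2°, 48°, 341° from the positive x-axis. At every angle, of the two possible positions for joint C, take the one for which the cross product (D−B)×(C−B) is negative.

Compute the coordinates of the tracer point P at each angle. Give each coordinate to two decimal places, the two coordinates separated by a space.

A=(0,0), D=(12.00,0)
θ=2°: B = A + 3.00·(cos2°, sin2°) = (2.9982, 0.1047)
θ=2°: |BD| = 9.0024
θ=2°: circle(B,4.00) ∩ circle(D,7.00): a=2.6684, h=2.9799
θ=2°:   candidates: C₊=(5.7010,3.0534) cross=26.826; C₋=(5.6317,-2.9060) cross=-26.826
θ=2°:   branch - wants cross < 0 → take C=(5.6317,-2.9060) (cross=-26.826)
θ=2°: ex = (C−B)/|BC| = (0.6584,-0.7527); ey = (0.7527,0.6584)
θ=2°: P = B + -2.18·ex + 2.82·ey = (3.6854,3.6022)
θ=48°: B = A + 3.00·(cos48°, sin48°) = (2.0074, 2.2294)
θ=48°: |BD| = 10.2383
θ=48°: circle(B,4.00) ∩ circle(D,7.00): a=3.5075, h=1.9228
θ=48°:   candidates: C₊=(5.8495,3.3423) cross=19.686; C₋=(5.0121,-0.4110) cross=-19.686
θ=48°:   branch - wants cross < 0 → take C=(5.0121,-0.4110) (cross=-19.686)
θ=48°: ex = (C−B)/|BC| = (0.7512,-0.6601); ey = (0.6601,0.7512)
θ=48°: P = B + -2.18·ex + 2.82·ey = (2.2313,5.7868)
θ=341°: B = A + 3.00·(cos341°, sin341°) = (2.8366, -0.9767)
θ=341°: |BD| = 9.2153
θ=341°: circle(B,4.00) ∩ circle(D,7.00): a=2.8172, h=2.8396
θ=341°:   candidates: C₊=(5.3369,2.1455) cross=26.168; C₋=(5.9388,-3.5018) cross=-26.168
θ=341°:   branch - wants cross < 0 → take C=(5.9388,-3.5018) (cross=-26.168)
θ=341°: ex = (C−B)/|BC| = (0.7756,-0.6313); ey = (0.6313,0.7756)
θ=341°: P = B + -2.18·ex + 2.82·ey = (2.9260,2.5866)

θ=2°: 3.69 3.60
θ=48°: 2.23 5.79
θ=341°: 2.93 2.59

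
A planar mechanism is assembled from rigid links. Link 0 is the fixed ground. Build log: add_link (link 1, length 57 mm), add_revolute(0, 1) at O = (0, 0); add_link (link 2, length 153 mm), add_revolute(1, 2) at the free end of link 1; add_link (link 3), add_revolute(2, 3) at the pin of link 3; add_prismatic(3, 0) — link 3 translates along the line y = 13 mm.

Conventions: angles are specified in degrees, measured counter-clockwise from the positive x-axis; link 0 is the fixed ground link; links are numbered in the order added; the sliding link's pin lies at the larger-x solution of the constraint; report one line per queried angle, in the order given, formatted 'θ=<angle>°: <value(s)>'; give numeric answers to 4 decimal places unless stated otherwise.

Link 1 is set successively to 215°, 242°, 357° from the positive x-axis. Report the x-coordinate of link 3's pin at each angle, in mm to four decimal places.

geometry: r = 57 mm, L = 153 mm, e = 13 mm
θ=215°: crank pin P = (r cos θ, r sin θ) = (-46.691667, -32.693857)
θ=215°: h = r sin θ − e = -32.693857 − 13 = -45.693857
θ=215°: x = r cos θ + √(L² − h²) = -46.691667 + 146.017367 = 99.325700
θ=242°: crank pin P = (r cos θ, r sin θ) = (-26.759879, -50.328013)
θ=242°: h = r sin θ − e = -50.328013 − 13 = -63.328013
θ=242°: x = r cos θ + √(L² − h²) = -26.759879 + 139.278723 = 112.518844
θ=357°: crank pin P = (r cos θ, r sin θ) = (56.921883, -2.983150)
θ=357°: h = r sin θ − e = -2.983150 − 13 = -15.983150
θ=357°: x = r cos θ + √(L² − h²) = 56.921883 + 152.162870 = 209.084753

θ=215°: 99.3257
θ=242°: 112.5188
θ=357°: 209.0848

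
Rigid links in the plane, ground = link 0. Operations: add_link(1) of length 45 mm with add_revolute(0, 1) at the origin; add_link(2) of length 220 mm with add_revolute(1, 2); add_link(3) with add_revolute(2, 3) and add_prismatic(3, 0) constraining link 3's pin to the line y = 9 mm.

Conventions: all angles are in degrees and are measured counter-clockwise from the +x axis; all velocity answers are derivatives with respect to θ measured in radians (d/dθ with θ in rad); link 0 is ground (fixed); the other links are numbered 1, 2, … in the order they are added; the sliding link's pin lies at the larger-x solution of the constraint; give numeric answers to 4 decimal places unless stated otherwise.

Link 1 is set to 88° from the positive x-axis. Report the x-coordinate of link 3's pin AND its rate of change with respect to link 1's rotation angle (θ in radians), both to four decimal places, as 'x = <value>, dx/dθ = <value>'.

geometry: r = 45 mm, L = 220 mm, e = 9 mm
crank pin P = (r cos θ, r sin θ) = (1.570477, 44.972587)
h = r sin θ − e = 44.972587 − 9 = 35.972587
x = r cos θ + √(L² − h²) = 1.570477 + 217.039105 = 218.609582
dx/dθ = −r sin θ − h·r cos θ/√(L² − h²) (θ in radians; h = 35.972587) = -45.232882

x = 218.6096, dx/dθ = -45.2329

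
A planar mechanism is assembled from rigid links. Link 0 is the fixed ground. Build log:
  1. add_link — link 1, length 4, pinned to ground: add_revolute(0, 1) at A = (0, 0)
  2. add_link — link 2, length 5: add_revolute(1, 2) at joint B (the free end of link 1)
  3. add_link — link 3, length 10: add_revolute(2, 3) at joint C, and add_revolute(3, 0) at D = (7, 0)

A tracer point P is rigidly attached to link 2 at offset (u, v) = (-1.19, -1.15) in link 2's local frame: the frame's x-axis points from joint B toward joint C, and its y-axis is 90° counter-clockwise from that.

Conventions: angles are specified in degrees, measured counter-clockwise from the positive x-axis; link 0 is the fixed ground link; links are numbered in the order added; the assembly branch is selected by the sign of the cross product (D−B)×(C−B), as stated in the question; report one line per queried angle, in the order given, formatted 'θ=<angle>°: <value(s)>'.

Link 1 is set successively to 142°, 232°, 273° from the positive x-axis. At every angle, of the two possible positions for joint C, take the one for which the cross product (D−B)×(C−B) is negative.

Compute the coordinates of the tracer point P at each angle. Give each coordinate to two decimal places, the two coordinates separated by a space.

A=(0,0), D=(7.00,0)
θ=142°: B = A + 4.00·(cos142°, sin142°) = (-3.1520, 2.4626)
θ=142°: |BD| = 10.4465
θ=142°: circle(B,5.00) ∩ circle(D,10.00): a=1.6335, h=4.7256
θ=142°:   candidates: C₊=(-0.4506,6.6700) cross=49.366; C₋=(-2.6786,-2.5149) cross=-49.366
θ=142°:   branch - wants cross < 0 → take C=(-2.6786,-2.5149) (cross=-49.366)
θ=142°: ex = (C−B)/|BC| = (0.0947,-0.9955); ey = (0.9955,0.0947)
θ=142°: P = B + -1.19·ex + -1.15·ey = (-4.4096,3.5384)
θ=232°: B = A + 4.00·(cos232°, sin232°) = (-2.4626, -3.1520)
θ=232°: |BD| = 9.9738
θ=232°: circle(B,5.00) ∩ circle(D,10.00): a=1.2271, h=4.8471
θ=232°:   candidates: C₊=(-2.8303,1.8344) cross=48.344; C₋=(0.2334,-7.3629) cross=-48.344
θ=232°:   branch - wants cross < 0 → take C=(0.2334,-7.3629) (cross=-48.344)
θ=232°: ex = (C−B)/|BC| = (0.5392,-0.8422); ey = (0.8422,0.5392)
θ=232°: P = B + -1.19·ex + -1.15·ey = (-4.0728,-2.7699)
θ=273°: B = A + 4.00·(cos273°, sin273°) = (0.2093, -3.9945)
θ=273°: |BD| = 7.8784
θ=273°: circle(B,5.00) ∩ circle(D,10.00): a=-0.8206, h=4.9322
θ=273°:   candidates: C₊=(-2.9987,-0.1594) cross=38.858; C₋=(2.0027,-8.6618) cross=-38.858
θ=273°:   branch - wants cross < 0 → take C=(2.0027,-8.6618) (cross=-38.858)
θ=273°: ex = (C−B)/|BC| = (0.3587,-0.9335); ey = (0.9335,0.3587)
θ=273°: P = B + -1.19·ex + -1.15·ey = (-1.2910,-3.2962)

θ=142°: -4.41 3.54
θ=232°: -4.07 -2.77
θ=273°: -1.29 -3.30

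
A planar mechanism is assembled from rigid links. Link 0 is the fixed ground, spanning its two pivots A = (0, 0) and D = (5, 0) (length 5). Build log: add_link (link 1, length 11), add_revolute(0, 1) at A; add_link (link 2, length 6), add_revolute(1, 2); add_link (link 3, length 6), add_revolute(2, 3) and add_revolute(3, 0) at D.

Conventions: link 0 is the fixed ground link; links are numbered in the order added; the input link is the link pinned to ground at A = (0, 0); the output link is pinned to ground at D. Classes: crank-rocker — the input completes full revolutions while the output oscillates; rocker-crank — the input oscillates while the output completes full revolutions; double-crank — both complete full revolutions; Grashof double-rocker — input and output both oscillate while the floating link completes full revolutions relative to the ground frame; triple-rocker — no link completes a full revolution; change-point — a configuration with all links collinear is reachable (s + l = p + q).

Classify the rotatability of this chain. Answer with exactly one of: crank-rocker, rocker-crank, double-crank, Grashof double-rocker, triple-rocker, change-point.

lengths: ground=5, input=11, coupler=6, output=6
sorted: s=5 (shortest), l=11 (longest), p+q=12
s + l = 16 vs p + q = 12
s + l > p + q → non-Grashof → no link fully rotates → triple-rocker

triple-rocker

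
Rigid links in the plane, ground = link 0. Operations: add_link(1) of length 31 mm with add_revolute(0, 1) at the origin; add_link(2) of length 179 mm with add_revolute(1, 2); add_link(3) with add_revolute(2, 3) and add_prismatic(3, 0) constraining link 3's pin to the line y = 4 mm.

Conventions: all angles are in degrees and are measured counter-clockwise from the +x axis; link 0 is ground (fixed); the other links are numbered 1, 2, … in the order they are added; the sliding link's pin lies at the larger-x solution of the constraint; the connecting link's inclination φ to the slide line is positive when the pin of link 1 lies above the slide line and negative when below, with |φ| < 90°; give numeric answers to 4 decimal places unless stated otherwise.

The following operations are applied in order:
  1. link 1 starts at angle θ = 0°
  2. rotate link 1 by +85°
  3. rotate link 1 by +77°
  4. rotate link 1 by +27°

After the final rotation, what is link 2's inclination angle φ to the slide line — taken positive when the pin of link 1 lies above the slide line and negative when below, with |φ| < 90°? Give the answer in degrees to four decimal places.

geometry: r = 31 mm, L = 179 mm, e = 4 mm; θ starts at 0°
rotate link 1 by +85°: θ ← 0° +85° = 85°
rotate link 1 by +77°: θ ← 85° +77° = 162°
rotate link 1 by +27°: θ ← 162° +27° = 189°
h = r sin θ − e = -4.849468 − 4 = -8.849468
sin φ = h / L = -8.849468 / 179 = -0.04943837
φ = arcsin(-0.04943837) = -2.833765°

-2.8338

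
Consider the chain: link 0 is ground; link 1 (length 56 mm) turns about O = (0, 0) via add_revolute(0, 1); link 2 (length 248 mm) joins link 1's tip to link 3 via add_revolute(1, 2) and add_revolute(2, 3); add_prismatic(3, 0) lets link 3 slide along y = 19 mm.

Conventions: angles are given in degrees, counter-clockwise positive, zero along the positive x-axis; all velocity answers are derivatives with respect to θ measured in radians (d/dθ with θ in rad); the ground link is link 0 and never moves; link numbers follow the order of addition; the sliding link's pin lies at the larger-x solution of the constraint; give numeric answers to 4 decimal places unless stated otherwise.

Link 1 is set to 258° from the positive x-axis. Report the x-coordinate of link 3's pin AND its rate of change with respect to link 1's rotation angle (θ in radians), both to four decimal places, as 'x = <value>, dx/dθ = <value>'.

geometry: r = 56 mm, L = 248 mm, e = 19 mm
crank pin P = (r cos θ, r sin θ) = (-11.643055, -54.776266)
h = r sin θ − e = -54.776266 − 19 = -73.776266
x = r cos θ + √(L² − h²) = -11.643055 + 236.772175 = 225.129120
dx/dθ = −r sin θ − h·r cos θ/√(L² − h²) (θ in radians; h = -73.776266) = 51.148385

x = 225.1291, dx/dθ = 51.1484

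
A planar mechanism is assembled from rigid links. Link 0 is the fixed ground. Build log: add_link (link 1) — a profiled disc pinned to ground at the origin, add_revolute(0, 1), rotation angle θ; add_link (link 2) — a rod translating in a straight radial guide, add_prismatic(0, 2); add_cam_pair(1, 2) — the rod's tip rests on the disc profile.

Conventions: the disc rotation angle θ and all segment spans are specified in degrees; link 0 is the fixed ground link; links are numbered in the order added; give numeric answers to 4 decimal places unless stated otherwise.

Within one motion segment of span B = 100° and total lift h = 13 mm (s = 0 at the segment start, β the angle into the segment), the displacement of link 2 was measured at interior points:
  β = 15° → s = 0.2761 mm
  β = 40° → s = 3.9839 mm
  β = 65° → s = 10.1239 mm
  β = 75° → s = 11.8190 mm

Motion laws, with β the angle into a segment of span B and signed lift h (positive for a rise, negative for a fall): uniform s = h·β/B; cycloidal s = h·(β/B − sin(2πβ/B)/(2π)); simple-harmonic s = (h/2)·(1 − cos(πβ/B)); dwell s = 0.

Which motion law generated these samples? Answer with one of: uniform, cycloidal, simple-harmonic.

candidates at β/B = r: uniform s = h·r (linear in β); cycloidal s = h·(r − sin(2πr)/(2π)); simple-harmonic s = (h/2)(1 − cos(πr))
β=15°: printed 0.2761 | uniform 1.9500, cycloidal 0.2761, simple-harmonic 0.7085
β=40°: printed 3.9839 | uniform 5.2000, cycloidal 3.9839, simple-harmonic 4.4914
β=65°: printed 10.1239 | uniform 8.4500, cycloidal 10.1239, simple-harmonic 9.4509
β=75°: printed 11.8190 | uniform 9.7500, cycloidal 11.8190, simple-harmonic 11.0962
only one law matches every sample → cycloidal

cycloidal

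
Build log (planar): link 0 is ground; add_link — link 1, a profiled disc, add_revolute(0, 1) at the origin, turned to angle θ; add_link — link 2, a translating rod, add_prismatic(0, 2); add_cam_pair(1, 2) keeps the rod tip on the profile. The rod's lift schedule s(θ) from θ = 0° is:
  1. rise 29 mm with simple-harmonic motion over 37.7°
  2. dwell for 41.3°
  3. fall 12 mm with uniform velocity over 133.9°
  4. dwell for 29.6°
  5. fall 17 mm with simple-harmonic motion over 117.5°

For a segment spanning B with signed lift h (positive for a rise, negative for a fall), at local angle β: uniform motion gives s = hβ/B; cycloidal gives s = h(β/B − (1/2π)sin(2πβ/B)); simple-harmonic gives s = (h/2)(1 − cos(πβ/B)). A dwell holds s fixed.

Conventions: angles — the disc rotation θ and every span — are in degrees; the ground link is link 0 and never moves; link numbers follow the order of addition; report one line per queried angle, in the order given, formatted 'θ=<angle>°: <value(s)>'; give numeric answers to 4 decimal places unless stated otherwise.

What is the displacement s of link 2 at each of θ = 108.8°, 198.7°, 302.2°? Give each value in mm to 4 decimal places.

seg 1 [0°–37.7°] simple-harmonic, h=29: full span → s += 29 → s = 29.0000
seg 2 [37.7°–79°] dwell: s stays 29.0000
seg 3 [79°–212.9°] uniform, h=-12: θ=108.8° here. β=29.8, B=133.9. -12·29.8/133.9 = -2.6706 → s = 26.3294
seg 3 [79°–212.9°] uniform, h=-12: θ=198.7° here. β=119.7, B=133.9. -12·119.7/133.9 = -10.7274 → s = 18.2726
seg 3 [79°–212.9°] uniform, h=-12: full span → s += -12 → s = 17.0000
seg 4 [212.9°–242.5°] dwell: s stays 17.0000
seg 5 [242.5°–360°] simple-harmonic, h=-17: θ=302.2° here. β=59.7, B=117.5. -17/2·(1 − cos(π·0.5081)) = -8.7159 → s = 8.2841

θ=108.8°: 26.3294
θ=198.7°: 18.2726
θ=302.2°: 8.2841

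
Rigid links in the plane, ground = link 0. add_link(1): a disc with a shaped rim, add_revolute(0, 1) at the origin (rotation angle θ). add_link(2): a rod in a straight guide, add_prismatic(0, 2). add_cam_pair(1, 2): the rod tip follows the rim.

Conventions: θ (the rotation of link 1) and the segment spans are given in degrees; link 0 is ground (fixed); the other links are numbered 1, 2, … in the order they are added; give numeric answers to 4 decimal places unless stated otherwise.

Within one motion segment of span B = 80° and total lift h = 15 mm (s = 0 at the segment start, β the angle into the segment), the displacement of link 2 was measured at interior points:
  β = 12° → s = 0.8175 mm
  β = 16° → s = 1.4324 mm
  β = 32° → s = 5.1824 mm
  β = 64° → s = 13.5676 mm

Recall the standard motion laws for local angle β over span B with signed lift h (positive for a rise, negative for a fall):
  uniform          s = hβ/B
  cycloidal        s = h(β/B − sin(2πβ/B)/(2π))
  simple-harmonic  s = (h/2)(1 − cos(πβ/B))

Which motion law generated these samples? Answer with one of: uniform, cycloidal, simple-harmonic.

candidates at β/B = r: uniform s = h·r (linear in β); cycloidal s = h·(r − sin(2πr)/(2π)); simple-harmonic s = (h/2)(1 − cos(πr))
β=12°: printed 0.8175 | uniform 2.2500, cycloidal 0.3186, simple-harmonic 0.8175
β=16°: printed 1.4324 | uniform 3.0000, cycloidal 0.7295, simple-harmonic 1.4324
β=32°: printed 5.1824 | uniform 6.0000, cycloidal 4.5968, simple-harmonic 5.1824
β=64°: printed 13.5676 | uniform 12.0000, cycloidal 14.2705, simple-harmonic 13.5676
only one law matches every sample → simple-harmonic

simple-harmonic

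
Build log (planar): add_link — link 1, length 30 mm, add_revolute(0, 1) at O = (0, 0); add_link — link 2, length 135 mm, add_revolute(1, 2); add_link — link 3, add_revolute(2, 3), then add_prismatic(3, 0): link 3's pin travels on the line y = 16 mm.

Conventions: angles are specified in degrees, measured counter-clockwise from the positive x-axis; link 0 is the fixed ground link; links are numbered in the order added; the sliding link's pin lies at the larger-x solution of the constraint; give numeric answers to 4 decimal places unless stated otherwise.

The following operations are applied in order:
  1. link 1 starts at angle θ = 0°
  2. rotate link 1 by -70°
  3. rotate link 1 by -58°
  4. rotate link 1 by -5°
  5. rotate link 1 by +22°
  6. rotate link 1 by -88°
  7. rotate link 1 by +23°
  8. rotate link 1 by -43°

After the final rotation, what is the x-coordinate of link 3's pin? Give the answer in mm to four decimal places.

geometry: r = 30 mm, L = 135 mm, e = 16 mm; θ starts at 0°
rotate link 1 by -70°: θ ← 0° -70° = -70°
rotate link 1 by -58°: θ ← -70° -58° = -128°
rotate link 1 by -5°: θ ← -128° -5° = -133°
rotate link 1 by +22°: θ ← -133° +22° = -111°
rotate link 1 by -88°: θ ← -111° -88° = -199°
rotate link 1 by +23°: θ ← -199° +23° = -176°
rotate link 1 by -43°: θ ← -176° -43° = -219°
crank pin P = (r cos θ, r sin θ) = (-23.314379, 18.879612)
h = r sin θ − e = 18.879612 − 16 = 2.879612
x = r cos θ + √(L² − h²) = -23.314379 + 134.969285 = 111.654906

111.6549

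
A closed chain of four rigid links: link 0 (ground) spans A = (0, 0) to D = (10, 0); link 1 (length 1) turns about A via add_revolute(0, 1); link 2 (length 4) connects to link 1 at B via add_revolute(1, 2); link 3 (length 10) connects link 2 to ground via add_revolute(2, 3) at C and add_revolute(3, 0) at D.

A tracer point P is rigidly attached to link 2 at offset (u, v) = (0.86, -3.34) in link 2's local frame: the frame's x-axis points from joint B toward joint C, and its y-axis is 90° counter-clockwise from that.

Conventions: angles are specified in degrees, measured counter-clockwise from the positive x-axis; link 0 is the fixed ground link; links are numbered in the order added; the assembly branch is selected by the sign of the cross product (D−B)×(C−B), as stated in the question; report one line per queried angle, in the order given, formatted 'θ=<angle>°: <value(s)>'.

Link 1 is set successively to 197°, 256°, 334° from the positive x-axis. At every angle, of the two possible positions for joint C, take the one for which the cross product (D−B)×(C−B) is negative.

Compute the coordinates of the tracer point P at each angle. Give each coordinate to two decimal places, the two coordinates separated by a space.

A=(0,0), D=(10.00,0)
θ=197°: B = A + 1.00·(cos197°, sin197°) = (-0.9563, -0.2924)
θ=197°: |BD| = 10.9602
θ=197°: circle(B,4.00) ∩ circle(D,10.00): a=1.6481, h=3.6447
θ=197°:   candidates: C₊=(0.5939,3.3950) cross=39.947; C₋=(0.7884,-3.8918) cross=-39.947
θ=197°:   branch - wants cross < 0 → take C=(0.7884,-3.8918) (cross=-39.947)
θ=197°: ex = (C−B)/|BC| = (0.4362,-0.8999); ey = (0.8999,0.4362)
θ=197°: P = B + 0.86·ex + -3.34·ey = (-3.5867,-2.5231)
θ=256°: B = A + 1.00·(cos256°, sin256°) = (-0.2419, -0.9703)
θ=256°: |BD| = 10.2878
θ=256°: circle(B,4.00) ∩ circle(D,10.00): a=1.0614, h=3.8566
θ=256°:   candidates: C₊=(0.4510,2.9692) cross=39.676; C₋=(1.1785,-4.7096) cross=-39.676
θ=256°:   branch - wants cross < 0 → take C=(1.1785,-4.7096) (cross=-39.676)
θ=256°: ex = (C−B)/|BC| = (0.3551,-0.9348); ey = (0.9348,0.3551)
θ=256°: P = B + 0.86·ex + -3.34·ey = (-3.0589,-2.9603)
θ=334°: B = A + 1.00·(cos334°, sin334°) = (0.8988, -0.4384)
θ=334°: |BD| = 9.1118
θ=334°: circle(B,4.00) ∩ circle(D,10.00): a=-0.0536, h=3.9996
θ=334°:   candidates: C₊=(0.6529,3.5541) cross=36.444; C₋=(1.0377,-4.4360) cross=-36.444
θ=334°:   branch - wants cross < 0 → take C=(1.0377,-4.4360) (cross=-36.444)
θ=334°: ex = (C−B)/|BC| = (0.0347,-0.9994); ey = (0.9994,0.0347)
θ=334°: P = B + 0.86·ex + -3.34·ey = (-2.4093,-1.4139)

θ=197°: -3.59 -2.52
θ=256°: -3.06 -2.96
θ=334°: -2.41 -1.41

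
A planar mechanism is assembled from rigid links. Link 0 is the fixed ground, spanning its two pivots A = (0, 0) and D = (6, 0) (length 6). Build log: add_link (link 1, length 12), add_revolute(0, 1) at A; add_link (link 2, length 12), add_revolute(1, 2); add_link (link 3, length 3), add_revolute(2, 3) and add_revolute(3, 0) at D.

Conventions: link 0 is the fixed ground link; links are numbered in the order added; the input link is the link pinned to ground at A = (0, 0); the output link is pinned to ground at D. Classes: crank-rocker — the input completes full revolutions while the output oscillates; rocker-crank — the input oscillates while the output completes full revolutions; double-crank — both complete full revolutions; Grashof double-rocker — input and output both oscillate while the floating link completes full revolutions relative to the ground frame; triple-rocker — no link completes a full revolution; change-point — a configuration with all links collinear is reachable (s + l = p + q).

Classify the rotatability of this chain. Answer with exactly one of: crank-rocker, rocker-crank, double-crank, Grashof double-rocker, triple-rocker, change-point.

lengths: ground=6, input=12, coupler=12, output=3
sorted: s=3 (shortest), l=12 (longest), p+q=18
s + l = 15 vs p + q = 18
s + l < p + q (Grashof) with shortest = output link → rocker-crank

rocker-crank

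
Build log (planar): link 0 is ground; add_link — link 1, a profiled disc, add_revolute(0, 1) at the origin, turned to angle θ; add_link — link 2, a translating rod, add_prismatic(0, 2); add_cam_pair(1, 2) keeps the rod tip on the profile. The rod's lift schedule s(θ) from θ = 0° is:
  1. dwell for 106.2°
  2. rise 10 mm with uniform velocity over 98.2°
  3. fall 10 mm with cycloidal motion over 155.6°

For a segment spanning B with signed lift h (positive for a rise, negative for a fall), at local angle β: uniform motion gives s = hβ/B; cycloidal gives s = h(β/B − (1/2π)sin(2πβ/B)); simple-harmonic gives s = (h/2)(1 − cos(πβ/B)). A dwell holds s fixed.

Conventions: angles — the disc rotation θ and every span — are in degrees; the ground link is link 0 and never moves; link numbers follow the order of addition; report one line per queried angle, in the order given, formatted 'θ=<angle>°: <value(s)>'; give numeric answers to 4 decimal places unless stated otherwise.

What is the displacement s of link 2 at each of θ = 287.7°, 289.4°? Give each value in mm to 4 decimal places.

seg 1 [0°–106.2°] dwell: s stays 0.0000
seg 2 [106.2°–204.4°] uniform, h=10: full span → s += 10 → s = 10.0000
seg 3 [204.4°–360°] cycloidal, h=-10: θ=287.7° here. β=83.3, B=155.6. -10·(0.5353 − sin(2π·0.5353)/(2π)) = -5.7040 → s = 4.2960
seg 3 [204.4°–360°] cycloidal, h=-10: θ=289.4° here. β=85, B=155.6. -10·(0.5463 − sin(2π·0.5463)/(2π)) = -5.9190 → s = 4.0810

θ=287.7°: 4.2960
θ=289.4°: 4.0810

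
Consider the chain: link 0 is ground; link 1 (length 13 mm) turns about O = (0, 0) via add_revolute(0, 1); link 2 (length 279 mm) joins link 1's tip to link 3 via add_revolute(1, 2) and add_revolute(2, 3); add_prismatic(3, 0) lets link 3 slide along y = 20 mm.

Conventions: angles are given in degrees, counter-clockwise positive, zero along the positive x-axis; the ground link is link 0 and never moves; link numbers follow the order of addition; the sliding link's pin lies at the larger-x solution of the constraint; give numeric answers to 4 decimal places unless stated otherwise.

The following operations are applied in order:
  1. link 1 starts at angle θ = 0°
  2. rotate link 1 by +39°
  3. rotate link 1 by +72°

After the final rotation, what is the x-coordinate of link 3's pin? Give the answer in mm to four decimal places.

geometry: r = 13 mm, L = 279 mm, e = 20 mm; θ starts at 0°
rotate link 1 by +39°: θ ← 0° +39° = 39°
rotate link 1 by +72°: θ ← 39° +72° = 111°
crank pin P = (r cos θ, r sin θ) = (-4.658783, 12.136546)
h = r sin θ − e = 12.136546 − 20 = -7.863454
x = r cos θ + √(L² − h²) = -4.658783 + 278.889165 = 274.230381

274.2304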